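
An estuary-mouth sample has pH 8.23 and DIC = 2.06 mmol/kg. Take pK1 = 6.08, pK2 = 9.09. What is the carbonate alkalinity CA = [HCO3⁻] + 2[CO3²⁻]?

CA = [HCO3⁻] + 2[CO3²⁻] = (α₁ + 2α₂)·DIC
At pH 8.23: [H⁺]/K1 = 10^-2.15 = 0.0070795, K2/[H⁺] = 10^-0.86 = 0.13804
α₁ = 1/(1 + 0.0070795 + 0.13804) = 1/1.1451 = 0.8733; α₂ = α₁·K2/[H⁺] = 0.1205
α₁ + 2α₂ = 1.1144
CA = 1.1144 × 2.06 = 2.30 mmol/kg

CA = 2.30 mmol/kg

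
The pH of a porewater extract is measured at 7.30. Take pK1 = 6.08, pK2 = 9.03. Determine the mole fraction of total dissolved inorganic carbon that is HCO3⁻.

α₁ = 1 / (1 + [H⁺]/K1 + K2/[H⁺]) = 1 / (1 + 10^-1.22 + 10^-1.73)
   = 1 / (1 + 0.060256 + 0.018621) = 1/1.0789 = 0.9269

α₁ = 0.927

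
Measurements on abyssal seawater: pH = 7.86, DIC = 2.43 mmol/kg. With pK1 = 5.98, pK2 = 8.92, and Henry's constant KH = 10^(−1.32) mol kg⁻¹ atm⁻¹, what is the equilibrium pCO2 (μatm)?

pCO2 = 608 μatm

α₀ = 1 / (1 + K1/[H⁺] + K1K2/[H⁺]²) = 1 / (1 + 10^+1.88 + 10^+0.82)
   = 1 / (1 + 75.858 + 6.6069) = 1/83.465 = 0.01198
[CO2*] = α₀ × DIC = 0.01198 × 2.43 = 0.02911 mmol/kg
pCO2 = [CO2*]/KH = 2.911×10^-5 / 4.786×10^-2 = 608 μatm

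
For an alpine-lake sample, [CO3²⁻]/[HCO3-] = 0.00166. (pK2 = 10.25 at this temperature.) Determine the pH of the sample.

From K2 = [H⁺][CO3²⁻]/[HCO3-]:  pH = pK2 + log₁₀([CO3²⁻]/[HCO3-])
log₁₀(0.00166) = -2.780
pH = 10.25 + (-2.780) = 7.47

pH = 7.47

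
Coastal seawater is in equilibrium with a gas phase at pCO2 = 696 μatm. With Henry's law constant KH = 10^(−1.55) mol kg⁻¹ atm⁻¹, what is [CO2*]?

[CO2*] = 19.6 μmol/kg

KH = 10^(−1.55) = 2.818×10^-2 mol kg⁻¹ atm⁻¹
[CO2*] = KH · pCO2 = 2.818×10^-2 × 696×10^-6 atm = 1.96×10^-5 mol/kg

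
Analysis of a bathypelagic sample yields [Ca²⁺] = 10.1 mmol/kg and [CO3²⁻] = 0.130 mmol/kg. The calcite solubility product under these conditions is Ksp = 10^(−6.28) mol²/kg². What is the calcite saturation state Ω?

Ω = 2.50

Ksp = 10^(−6.28) = 5.248×10^-7
Ω = [Ca²⁺][CO3²⁻]/Ksp = (10.1×10^-3)(0.130×10^-3) / 5.248×10^-7 = 2.50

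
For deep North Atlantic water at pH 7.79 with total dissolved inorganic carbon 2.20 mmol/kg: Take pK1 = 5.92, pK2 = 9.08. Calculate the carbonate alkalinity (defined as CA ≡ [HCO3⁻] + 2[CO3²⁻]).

CA = 2.28 mmol/kg

CA = [HCO3⁻] + 2[CO3²⁻] = (α₁ + 2α₂)·DIC
At pH 7.79: [H⁺]/K1 = 10^-1.87 = 0.013490, K2/[H⁺] = 10^-1.29 = 0.051286
α₁ = 1/(1 + 0.013490 + 0.051286) = 1/1.0648 = 0.9392; α₂ = α₁·K2/[H⁺] = 0.04817
α₁ + 2α₂ = 1.0355
CA = 1.0355 × 2.20 = 2.28 mmol/kg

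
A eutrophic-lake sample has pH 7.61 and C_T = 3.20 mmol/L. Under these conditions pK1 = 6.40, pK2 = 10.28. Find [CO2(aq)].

α₀ = 1 / (1 + K1/[H⁺] + K1K2/[H⁺]²) = 1 / (1 + 10^+1.21 + 10^-1.46)
   = 1 / (1 + 16.218 + 0.034674) = 1/17.253 = 0.05796
[CO2*] = α₀ × DIC = 0.05796 × 3.20 = 0.185 mmol/L

[CO2*] = 0.185 mmol/L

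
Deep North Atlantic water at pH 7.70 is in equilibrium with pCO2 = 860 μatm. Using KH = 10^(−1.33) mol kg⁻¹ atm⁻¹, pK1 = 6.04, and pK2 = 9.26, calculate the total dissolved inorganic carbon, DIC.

[CO2*] = KH · pCO2 = 10^(−1.33) × 860×10^-6 = 4.023×10^-5 mol/kg
α₀ = 1/(1 + K1/[H⁺] + K1K2/[H⁺]²) = 1/(1 + 10^+1.66 + 10^+0.10) = 0.02085
DIC = [CO2*]/α₀ = 4.023×10^-5 / 0.02085 = 1.93 mmol/kg

DIC = 1.93 mmol/kg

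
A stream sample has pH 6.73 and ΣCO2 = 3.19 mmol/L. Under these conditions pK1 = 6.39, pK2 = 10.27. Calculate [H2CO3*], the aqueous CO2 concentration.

α₀ = 1 / (1 + K1/[H⁺] + K1K2/[H⁺]²) = 1 / (1 + 10^+0.34 + 10^-3.20)
   = 1 / (1 + 2.1878 + 0.00063096) = 1/3.1884 = 0.3136
[CO2*] = α₀ × DIC = 0.3136 × 3.19 = 1.00 mmol/L

[CO2*] = 1.00 mmol/L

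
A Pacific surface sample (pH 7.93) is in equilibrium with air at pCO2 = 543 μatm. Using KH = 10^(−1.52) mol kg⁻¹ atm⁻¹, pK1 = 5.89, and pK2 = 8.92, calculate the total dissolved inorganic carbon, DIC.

DIC = 2.00 mmol/kg

[CO2*] = KH · pCO2 = 10^(−1.52) × 543×10^-6 = 1.640×10^-5 mol/kg
α₀ = 1/(1 + K1/[H⁺] + K1K2/[H⁺]²) = 1/(1 + 10^+2.04 + 10^+1.05) = 0.008206
DIC = [CO2*]/α₀ = 1.640×10^-5 / 0.008206 = 2.00 mmol/kg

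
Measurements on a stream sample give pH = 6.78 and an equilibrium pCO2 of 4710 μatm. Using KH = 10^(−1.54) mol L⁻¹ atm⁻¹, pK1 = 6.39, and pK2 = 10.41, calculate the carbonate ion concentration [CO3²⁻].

[CO3²⁻] = 0.0782 μmol/L

[CO2*] = KH · pCO2 = 10^(−1.54) × 4710×10^-6 = 1.358×10^-4 mol/L
α₀ = 1/(1 + K1/[H⁺] + K1K2/[H⁺]²) = 1/(1 + 10^+0.39 + 10^-3.24) = 0.2894
DIC = [CO2*]/α₀ = 1.358×10^-4 / 0.2894 = 0.4694 mmol/L
[CO3²⁻] = α₂·DIC; α₂ = 0.0001665, so [CO3²⁻] = 0.0001665 × 0.4694 = 7.82×10^-5 mmol/L = 0.0782 μmol/L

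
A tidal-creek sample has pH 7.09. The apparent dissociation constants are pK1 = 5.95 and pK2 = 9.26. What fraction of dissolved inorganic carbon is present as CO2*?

α₀ = 1 / (1 + K1/[H⁺] + K1K2/[H⁺]²) = 1 / (1 + 10^+1.14 + 10^-1.03)
   = 1 / (1 + 13.804 + 0.093325) = 1/14.897 = 0.06713

α₀ = 0.0671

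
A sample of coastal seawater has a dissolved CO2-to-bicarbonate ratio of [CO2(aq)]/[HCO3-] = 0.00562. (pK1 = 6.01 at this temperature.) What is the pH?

From K1 = [H⁺][HCO3-]/[CO2(aq)]:  pH = pK1 − log₁₀([CO2(aq)]/[HCO3-])
log₁₀(0.00562) = -2.250
pH = 6.01 − (-2.250) = 8.26

pH = 8.26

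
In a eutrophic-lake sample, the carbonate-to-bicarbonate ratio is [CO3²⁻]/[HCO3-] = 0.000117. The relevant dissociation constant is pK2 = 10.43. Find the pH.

pH = 6.50

From K2 = [H⁺][CO3²⁻]/[HCO3-]:  pH = pK2 + log₁₀([CO3²⁻]/[HCO3-])
log₁₀(0.000117) = -3.932
pH = 10.43 + (-3.932) = 6.50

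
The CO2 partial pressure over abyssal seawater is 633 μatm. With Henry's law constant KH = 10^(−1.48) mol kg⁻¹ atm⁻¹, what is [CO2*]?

[CO2*] = 21.0 μmol/kg

KH = 10^(−1.48) = 3.311×10^-2 mol kg⁻¹ atm⁻¹
[CO2*] = KH · pCO2 = 3.311×10^-2 × 633×10^-6 atm = 2.10×10^-5 mol/kg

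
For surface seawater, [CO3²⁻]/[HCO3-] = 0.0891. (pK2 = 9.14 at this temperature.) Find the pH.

pH = 8.09

From K2 = [H⁺][CO3²⁻]/[HCO3-]:  pH = pK2 + log₁₀([CO3²⁻]/[HCO3-])
log₁₀(0.0891) = -1.050
pH = 9.14 + (-1.050) = 8.09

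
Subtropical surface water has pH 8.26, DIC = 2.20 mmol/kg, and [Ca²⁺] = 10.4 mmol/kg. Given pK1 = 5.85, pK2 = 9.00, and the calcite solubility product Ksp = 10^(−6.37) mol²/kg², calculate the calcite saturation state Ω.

Ω = 8.23

α₂ = 1 / (1 + [H⁺]/K2 + [H⁺]²/(K1K2)) = 1 / (1 + 10^+0.74 + 10^-1.67)
   = 1 / (1 + 5.4954 + 0.021380) = 1/6.5168 = 0.1534
[CO3²⁻] = α₂ × DIC = 0.1534 × 2.20 = 0.3376 mmol/kg
Ksp = 10^(−6.37) = 4.266×10^-7
Ω = [Ca²⁺][CO3²⁻]/Ksp = (10.4×10^-3)(3.376×10^-4) / 4.266×10^-7 = 8.23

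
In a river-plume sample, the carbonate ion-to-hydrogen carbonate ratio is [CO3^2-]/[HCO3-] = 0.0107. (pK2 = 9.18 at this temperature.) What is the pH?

pH = 7.21

From K2 = [H⁺][CO3^2-]/[HCO3-]:  pH = pK2 + log₁₀([CO3^2-]/[HCO3-])
log₁₀(0.0107) = -1.971
pH = 9.18 + (-1.971) = 7.21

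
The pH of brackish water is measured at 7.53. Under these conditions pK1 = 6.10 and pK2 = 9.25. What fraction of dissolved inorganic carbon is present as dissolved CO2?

α₀ = 1 / (1 + K1/[H⁺] + K1K2/[H⁺]²) = 1 / (1 + 10^+1.43 + 10^-0.29)
   = 1 / (1 + 26.915 + 0.51286) = 1/28.428 = 0.03518

α₀ = 0.0352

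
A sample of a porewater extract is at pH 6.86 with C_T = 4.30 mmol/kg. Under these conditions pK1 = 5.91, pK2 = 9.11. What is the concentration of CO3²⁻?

α₂ = 1 / (1 + [H⁺]/K2 + [H⁺]²/(K1K2)) = 1 / (1 + 10^+2.25 + 10^+1.30)
   = 1 / (1 + 177.83 + 19.953) = 1/198.78 = 0.005031
[CO3²⁻] = α₂ × DIC = 0.005031 × 4.30 = 0.0216 mmol/kg

[CO3²⁻] = 0.0216 mmol/kg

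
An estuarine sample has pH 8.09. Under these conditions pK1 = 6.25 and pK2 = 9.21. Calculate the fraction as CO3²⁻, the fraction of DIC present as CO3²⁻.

α₂ = 0.0696

α₂ = 1 / (1 + [H⁺]/K2 + [H⁺]²/(K1K2)) = 1 / (1 + 10^+1.12 + 10^-0.72)
   = 1 / (1 + 13.183 + 0.19055) = 1/14.373 = 0.06957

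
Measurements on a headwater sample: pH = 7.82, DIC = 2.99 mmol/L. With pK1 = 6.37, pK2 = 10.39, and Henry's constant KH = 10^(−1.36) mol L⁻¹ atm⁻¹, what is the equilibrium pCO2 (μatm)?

pCO2 = 2340 μatm

α₀ = 1 / (1 + K1/[H⁺] + K1K2/[H⁺]²) = 1 / (1 + 10^+1.45 + 10^-1.12)
   = 1 / (1 + 28.184 + 0.075858) = 1/29.260 = 0.03418
[CO2*] = α₀ × DIC = 0.03418 × 2.99 = 0.1022 mmol/L
pCO2 = [CO2*]/KH = 1.022×10^-4 / 4.365×10^-2 = 2340 μatm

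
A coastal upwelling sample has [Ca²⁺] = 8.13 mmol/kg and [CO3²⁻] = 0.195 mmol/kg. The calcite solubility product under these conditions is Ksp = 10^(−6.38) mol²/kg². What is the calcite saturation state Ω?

Ksp = 10^(−6.38) = 4.169×10^-7
Ω = [Ca²⁺][CO3²⁻]/Ksp = (8.13×10^-3)(0.195×10^-3) / 4.169×10^-7 = 3.80

Ω = 3.80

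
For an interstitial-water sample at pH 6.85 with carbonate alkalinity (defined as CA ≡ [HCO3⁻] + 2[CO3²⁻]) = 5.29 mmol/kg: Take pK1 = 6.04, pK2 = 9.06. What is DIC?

DIC = 6.07 mmol/kg

CA = [HCO3⁻] + 2[CO3²⁻] = (α₁ + 2α₂)·DIC
At pH 6.85: [H⁺]/K1 = 10^-0.81 = 0.15488, K2/[H⁺] = 10^-2.21 = 0.0061660
α₁ = 1/(1 + 0.15488 + 0.0061660) = 1/1.1610 = 0.8613; α₂ = α₁·K2/[H⁺] = 0.005311
α₁ + 2α₂ = 0.8719
DIC = CA / (α₁ + 2α₂) = 5.29 / 0.8719 = 6.07 mmol/kg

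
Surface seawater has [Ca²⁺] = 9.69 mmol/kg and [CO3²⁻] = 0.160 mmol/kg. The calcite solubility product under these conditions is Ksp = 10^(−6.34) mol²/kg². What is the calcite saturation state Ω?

Ω = 3.39

Ksp = 10^(−6.34) = 4.571×10^-7
Ω = [Ca²⁺][CO3²⁻]/Ksp = (9.69×10^-3)(0.160×10^-3) / 4.571×10^-7 = 3.39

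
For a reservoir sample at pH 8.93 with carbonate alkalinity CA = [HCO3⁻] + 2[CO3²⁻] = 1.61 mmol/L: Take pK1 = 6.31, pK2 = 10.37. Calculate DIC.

DIC = 1.56 mmol/L

CA = [HCO3⁻] + 2[CO3²⁻] = (α₁ + 2α₂)·DIC
At pH 8.93: [H⁺]/K1 = 10^-2.62 = 0.0023988, K2/[H⁺] = 10^-1.44 = 0.036308
α₁ = 1/(1 + 0.0023988 + 0.036308) = 1/1.0387 = 0.9627; α₂ = α₁·K2/[H⁺] = 0.03495
α₁ + 2α₂ = 1.0326
DIC = CA / (α₁ + 2α₂) = 1.61 / 1.0326 = 1.56 mmol/L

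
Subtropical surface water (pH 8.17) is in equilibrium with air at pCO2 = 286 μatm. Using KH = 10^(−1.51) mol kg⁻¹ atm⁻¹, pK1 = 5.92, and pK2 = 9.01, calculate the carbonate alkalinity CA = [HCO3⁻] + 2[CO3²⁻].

CA = 2.03 mmol/kg

[CO2*] = KH · pCO2 = 10^(−1.51) × 286×10^-6 = 8.838×10^-6 mol/kg
α₀ = 1/(1 + K1/[H⁺] + K1K2/[H⁺]²) = 1/(1 + 10^+2.25 + 10^+1.41) = 0.004889
DIC = [CO2*]/α₀ = 8.838×10^-6 / 0.004889 = 1.808 mmol/kg
CA = (α₁ + 2α₂)·DIC = (0.8694 + 2×0.1257) × 1.808 = 2.03 mmol/kg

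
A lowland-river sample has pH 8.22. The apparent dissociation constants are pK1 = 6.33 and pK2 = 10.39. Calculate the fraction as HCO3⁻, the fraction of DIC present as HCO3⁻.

α₁ = 1 / (1 + [H⁺]/K1 + K2/[H⁺]) = 1 / (1 + 10^-1.89 + 10^-2.17)
   = 1 / (1 + 0.012882 + 0.0067608) = 1/1.0196 = 0.9807

α₁ = 0.981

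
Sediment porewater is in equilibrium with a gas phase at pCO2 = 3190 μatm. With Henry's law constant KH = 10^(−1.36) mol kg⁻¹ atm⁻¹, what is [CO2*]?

KH = 10^(−1.36) = 4.365×10^-2 mol kg⁻¹ atm⁻¹
[CO2*] = KH · pCO2 = 4.365×10^-2 × 3190×10^-6 atm = 1.39×10^-4 mol/kg

[CO2*] = 139 μmol/kg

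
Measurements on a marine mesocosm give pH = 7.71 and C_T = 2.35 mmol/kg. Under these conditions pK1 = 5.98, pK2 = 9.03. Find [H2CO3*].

[CO2*] = 0.0410 mmol/kg

α₀ = 1 / (1 + K1/[H⁺] + K1K2/[H⁺]²) = 1 / (1 + 10^+1.73 + 10^+0.41)
   = 1 / (1 + 53.703 + 2.5704) = 1/57.274 = 0.01746
[CO2*] = α₀ × DIC = 0.01746 × 2.35 = 0.0410 mmol/kg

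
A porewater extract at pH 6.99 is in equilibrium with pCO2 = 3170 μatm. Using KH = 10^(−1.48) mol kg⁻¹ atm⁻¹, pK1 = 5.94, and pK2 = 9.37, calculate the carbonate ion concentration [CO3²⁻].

[CO2*] = KH · pCO2 = 10^(−1.48) × 3170×10^-6 = 1.050×10^-4 mol/kg
α₀ = 1/(1 + K1/[H⁺] + K1K2/[H⁺]²) = 1/(1 + 10^+1.05 + 10^-1.33) = 0.08152
DIC = [CO2*]/α₀ = 1.050×10^-4 / 0.08152 = 1.288 mmol/kg
[CO3²⁻] = α₂·DIC; α₂ = 0.003813, so [CO3²⁻] = 0.003813 × 1.288 = 0.00491 mmol/kg = 4.91 μmol/kg

[CO3²⁻] = 4.91 μmol/kg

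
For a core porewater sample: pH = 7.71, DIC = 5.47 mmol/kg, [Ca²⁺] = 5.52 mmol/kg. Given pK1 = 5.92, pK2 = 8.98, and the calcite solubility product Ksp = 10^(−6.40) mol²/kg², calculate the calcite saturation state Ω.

Ω = 3.81

α₂ = 1 / (1 + [H⁺]/K2 + [H⁺]²/(K1K2)) = 1 / (1 + 10^+1.27 + 10^-0.52)
   = 1 / (1 + 18.621 + 0.30200) = 1/19.923 = 0.05019
[CO3²⁻] = α₂ × DIC = 0.05019 × 5.47 = 0.2746 mmol/kg
Ksp = 10^(−6.40) = 3.981×10^-7
Ω = [Ca²⁺][CO3²⁻]/Ksp = (5.52×10^-3)(2.746×10^-4) / 3.981×10^-7 = 3.81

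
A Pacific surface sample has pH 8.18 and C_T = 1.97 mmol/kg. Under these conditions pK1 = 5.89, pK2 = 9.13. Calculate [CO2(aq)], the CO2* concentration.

[CO2*] = 9.04 μmol/kg

α₀ = 1 / (1 + K1/[H⁺] + K1K2/[H⁺]²) = 1 / (1 + 10^+2.29 + 10^+1.34)
   = 1 / (1 + 194.98 + 21.878) = 1/217.86 = 0.004590
[CO2*] = α₀ × DIC = 0.004590 × 1.97 = 0.00904 mmol/kg = 9.04 μmol/kg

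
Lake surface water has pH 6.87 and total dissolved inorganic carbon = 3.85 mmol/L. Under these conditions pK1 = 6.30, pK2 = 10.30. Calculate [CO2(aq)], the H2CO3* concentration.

α₀ = 1 / (1 + K1/[H⁺] + K1K2/[H⁺]²) = 1 / (1 + 10^+0.57 + 10^-2.86)
   = 1 / (1 + 3.7154 + 0.0013804) = 1/4.7167 = 0.2120
[CO2*] = α₀ × DIC = 0.2120 × 3.85 = 0.816 mmol/L

[CO2*] = 0.816 mmol/L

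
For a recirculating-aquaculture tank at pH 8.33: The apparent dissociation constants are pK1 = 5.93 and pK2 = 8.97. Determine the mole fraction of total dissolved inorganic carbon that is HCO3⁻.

α₁ = 0.811

α₁ = 1 / (1 + [H⁺]/K1 + K2/[H⁺]) = 1 / (1 + 10^-2.40 + 10^-0.64)
   = 1 / (1 + 0.0039811 + 0.22909) = 1/1.2331 = 0.8110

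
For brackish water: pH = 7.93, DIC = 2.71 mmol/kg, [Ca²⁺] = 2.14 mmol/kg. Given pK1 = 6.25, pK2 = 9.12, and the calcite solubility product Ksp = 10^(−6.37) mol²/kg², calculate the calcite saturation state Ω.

Ω = 0.809

α₂ = 1 / (1 + [H⁺]/K2 + [H⁺]²/(K1K2)) = 1 / (1 + 10^+1.19 + 10^-0.49)
   = 1 / (1 + 15.488 + 0.32359) = 1/16.812 = 0.05948
[CO3²⁻] = α₂ × DIC = 0.05948 × 2.71 = 0.1612 mmol/kg
Ksp = 10^(−6.37) = 4.266×10^-7
Ω = [Ca²⁺][CO3²⁻]/Ksp = (2.14×10^-3)(1.612×10^-4) / 4.266×10^-7 = 0.809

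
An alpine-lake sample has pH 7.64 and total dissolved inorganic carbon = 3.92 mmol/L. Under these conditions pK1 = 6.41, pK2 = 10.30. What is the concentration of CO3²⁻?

α₂ = 1 / (1 + [H⁺]/K2 + [H⁺]²/(K1K2)) = 1 / (1 + 10^+2.66 + 10^+1.43)
   = 1 / (1 + 457.09 + 26.915) = 1/485.00 = 0.002062
[CO3²⁻] = α₂ × DIC = 0.002062 × 3.92 = 0.00808 mmol/L = 8.08 μmol/L

[CO3²⁻] = 8.08 μmol/L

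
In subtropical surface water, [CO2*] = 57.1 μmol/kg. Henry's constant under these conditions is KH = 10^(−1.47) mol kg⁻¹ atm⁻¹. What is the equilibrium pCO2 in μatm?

pCO2 = 1690 μatm

KH = 10^(−1.47) = 3.388×10^-2 mol kg⁻¹ atm⁻¹
pCO2 = [CO2*]/KH = 57.1×10^-6 / 3.388×10^-2 = 1.69×10^-3 atm = 1690 μatm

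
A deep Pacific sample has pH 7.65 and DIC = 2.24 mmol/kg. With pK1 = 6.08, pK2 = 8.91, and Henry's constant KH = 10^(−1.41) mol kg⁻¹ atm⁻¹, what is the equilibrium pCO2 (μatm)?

pCO2 = 1430 μatm

α₀ = 1 / (1 + K1/[H⁺] + K1K2/[H⁺]²) = 1 / (1 + 10^+1.57 + 10^+0.31)
   = 1 / (1 + 37.154 + 2.0417) = 1/40.195 = 0.02488
[CO2*] = α₀ × DIC = 0.02488 × 2.24 = 0.05573 mmol/kg
pCO2 = [CO2*]/KH = 5.573×10^-5 / 3.890×10^-2 = 1430 μatm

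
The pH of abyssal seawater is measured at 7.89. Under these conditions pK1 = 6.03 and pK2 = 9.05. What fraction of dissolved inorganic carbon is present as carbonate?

α₂ = 0.0639

α₂ = 1 / (1 + [H⁺]/K2 + [H⁺]²/(K1K2)) = 1 / (1 + 10^+1.16 + 10^-0.70)
   = 1 / (1 + 14.454 + 0.19953) = 1/15.654 = 0.06388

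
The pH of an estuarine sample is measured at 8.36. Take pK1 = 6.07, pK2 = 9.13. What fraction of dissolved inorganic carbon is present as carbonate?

α₂ = 0.145

α₂ = 1 / (1 + [H⁺]/K2 + [H⁺]²/(K1K2)) = 1 / (1 + 10^+0.77 + 10^-1.52)
   = 1 / (1 + 5.8884 + 0.030200) = 1/6.9186 = 0.1445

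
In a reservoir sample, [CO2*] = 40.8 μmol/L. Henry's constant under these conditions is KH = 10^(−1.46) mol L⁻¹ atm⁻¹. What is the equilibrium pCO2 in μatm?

pCO2 = 1180 μatm

KH = 10^(−1.46) = 3.467×10^-2 mol L⁻¹ atm⁻¹
pCO2 = [CO2*]/KH = 40.8×10^-6 / 3.467×10^-2 = 1.18×10^-3 atm = 1180 μatm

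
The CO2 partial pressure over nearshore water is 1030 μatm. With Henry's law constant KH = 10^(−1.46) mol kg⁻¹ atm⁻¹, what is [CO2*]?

KH = 10^(−1.46) = 3.467×10^-2 mol kg⁻¹ atm⁻¹
[CO2*] = KH · pCO2 = 3.467×10^-2 × 1030×10^-6 atm = 3.57×10^-5 mol/kg

[CO2*] = 35.7 μmol/kg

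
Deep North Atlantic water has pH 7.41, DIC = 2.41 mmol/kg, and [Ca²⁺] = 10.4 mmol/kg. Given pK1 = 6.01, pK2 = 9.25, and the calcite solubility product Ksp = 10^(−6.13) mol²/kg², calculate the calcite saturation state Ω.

Ω = 0.464

α₂ = 1 / (1 + [H⁺]/K2 + [H⁺]²/(K1K2)) = 1 / (1 + 10^+1.84 + 10^+0.44)
   = 1 / (1 + 69.183 + 2.7542) = 1/72.937 = 0.01371
[CO3²⁻] = α₂ × DIC = 0.01371 × 2.41 = 0.03304 mmol/kg
Ksp = 10^(−6.13) = 7.413×10^-7
Ω = [Ca²⁺][CO3²⁻]/Ksp = (10.4×10^-3)(3.304×10^-5) / 7.413×10^-7 = 0.464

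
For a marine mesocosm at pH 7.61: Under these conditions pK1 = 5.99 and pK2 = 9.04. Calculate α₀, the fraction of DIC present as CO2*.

α₀ = 0.0226

α₀ = 1 / (1 + K1/[H⁺] + K1K2/[H⁺]²) = 1 / (1 + 10^+1.62 + 10^+0.19)
   = 1 / (1 + 41.687 + 1.5488) = 1/44.236 = 0.02261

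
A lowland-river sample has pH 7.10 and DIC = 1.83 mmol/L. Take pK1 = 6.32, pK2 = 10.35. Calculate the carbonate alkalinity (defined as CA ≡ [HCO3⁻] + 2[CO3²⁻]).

CA = 1.57 mmol/L

CA = [HCO3⁻] + 2[CO3²⁻] = (α₁ + 2α₂)·DIC
At pH 7.10: [H⁺]/K1 = 10^-0.78 = 0.16596, K2/[H⁺] = 10^-3.25 = 0.00056234
α₁ = 1/(1 + 0.16596 + 0.00056234) = 1/1.1665 = 0.8572; α₂ = α₁·K2/[H⁺] = 0.0004821
α₁ + 2α₂ = 0.8582
CA = 0.8582 × 1.83 = 1.57 mmol/L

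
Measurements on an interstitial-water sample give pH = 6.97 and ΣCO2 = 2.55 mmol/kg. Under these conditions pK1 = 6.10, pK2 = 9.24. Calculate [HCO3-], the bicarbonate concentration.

α₁ = 1 / (1 + [H⁺]/K1 + K2/[H⁺]) = 1 / (1 + 10^-0.87 + 10^-2.27)
   = 1 / (1 + 0.13490 + 0.0053703) = 1/1.1403 = 0.8770
[HCO3⁻] = α₁ × DIC = 0.8770 × 2.55 = 2.24 mmol/kg

[HCO3⁻] = 2.24 mmol/kg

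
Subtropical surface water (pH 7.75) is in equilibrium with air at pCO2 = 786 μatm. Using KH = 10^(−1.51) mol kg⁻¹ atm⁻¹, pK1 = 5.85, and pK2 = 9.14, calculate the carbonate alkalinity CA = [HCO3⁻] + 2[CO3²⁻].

[CO2*] = KH · pCO2 = 10^(−1.51) × 786×10^-6 = 2.429×10^-5 mol/kg
α₀ = 1/(1 + K1/[H⁺] + K1K2/[H⁺]²) = 1/(1 + 10^+1.90 + 10^+0.51) = 0.01195
DIC = [CO2*]/α₀ = 2.429×10^-5 / 0.01195 = 2.032 mmol/kg
CA = (α₁ + 2α₂)·DIC = (0.9494 + 2×0.03868) × 2.032 = 2.09 mmol/kg

CA = 2.09 mmol/kg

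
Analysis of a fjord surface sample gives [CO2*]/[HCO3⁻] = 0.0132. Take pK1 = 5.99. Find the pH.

pH = 7.87

From K1 = [H⁺][HCO3⁻]/[CO2*]:  pH = pK1 − log₁₀([CO2*]/[HCO3⁻])
log₁₀(0.0132) = -1.879
pH = 5.99 − (-1.879) = 7.87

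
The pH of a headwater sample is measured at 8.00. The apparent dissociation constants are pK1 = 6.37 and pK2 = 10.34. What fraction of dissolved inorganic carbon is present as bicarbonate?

α₁ = 1 / (1 + [H⁺]/K1 + K2/[H⁺]) = 1 / (1 + 10^-1.63 + 10^-2.34)
   = 1 / (1 + 0.023442 + 0.0045709) = 1/1.0280 = 0.9728

α₁ = 0.973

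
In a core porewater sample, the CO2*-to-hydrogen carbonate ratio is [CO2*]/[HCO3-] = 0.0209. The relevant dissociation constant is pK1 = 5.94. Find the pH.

From K1 = [H⁺][HCO3-]/[CO2*]:  pH = pK1 − log₁₀([CO2*]/[HCO3-])
log₁₀(0.0209) = -1.680
pH = 5.94 − (-1.680) = 7.62

pH = 7.62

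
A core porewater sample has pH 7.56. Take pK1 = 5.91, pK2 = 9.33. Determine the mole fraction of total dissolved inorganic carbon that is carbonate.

α₂ = 0.0163

α₂ = 1 / (1 + [H⁺]/K2 + [H⁺]²/(K1K2)) = 1 / (1 + 10^+1.77 + 10^+0.12)
   = 1 / (1 + 58.884 + 1.3183) = 1/61.203 = 0.01634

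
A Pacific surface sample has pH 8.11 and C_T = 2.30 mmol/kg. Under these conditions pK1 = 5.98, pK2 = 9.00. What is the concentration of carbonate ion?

α₂ = 1 / (1 + [H⁺]/K2 + [H⁺]²/(K1K2)) = 1 / (1 + 10^+0.89 + 10^-1.24)
   = 1 / (1 + 7.7625 + 0.057544) = 1/8.8200 = 0.1134
[CO3²⁻] = α₂ × DIC = 0.1134 × 2.30 = 0.261 mmol/kg

[CO3²⁻] = 0.261 mmol/kg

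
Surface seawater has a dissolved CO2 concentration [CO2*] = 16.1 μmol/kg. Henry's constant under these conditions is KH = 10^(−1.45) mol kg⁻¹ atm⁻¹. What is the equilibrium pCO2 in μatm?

KH = 10^(−1.45) = 3.548×10^-2 mol kg⁻¹ atm⁻¹
pCO2 = [CO2*]/KH = 16.1×10^-6 / 3.548×10^-2 = 4.54×10^-4 atm = 454 μatm

pCO2 = 454 μatm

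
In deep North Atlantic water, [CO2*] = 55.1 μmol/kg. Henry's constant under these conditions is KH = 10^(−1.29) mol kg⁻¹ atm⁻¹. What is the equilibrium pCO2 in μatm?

pCO2 = 1070 μatm

KH = 10^(−1.29) = 5.129×10^-2 mol kg⁻¹ atm⁻¹
pCO2 = [CO2*]/KH = 55.1×10^-6 / 5.129×10^-2 = 1.07×10^-3 atm = 1070 μatm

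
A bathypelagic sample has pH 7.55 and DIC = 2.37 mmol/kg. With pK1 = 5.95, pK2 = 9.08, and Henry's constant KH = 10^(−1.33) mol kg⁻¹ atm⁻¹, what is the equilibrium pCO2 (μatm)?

pCO2 = 1210 μatm

α₀ = 1 / (1 + K1/[H⁺] + K1K2/[H⁺]²) = 1 / (1 + 10^+1.60 + 10^+0.07)
   = 1 / (1 + 39.811 + 1.1749) = 1/41.986 = 0.02382
[CO2*] = α₀ × DIC = 0.02382 × 2.37 = 0.05645 mmol/kg
pCO2 = [CO2*]/KH = 5.645×10^-5 / 4.677×10^-2 = 1210 μatm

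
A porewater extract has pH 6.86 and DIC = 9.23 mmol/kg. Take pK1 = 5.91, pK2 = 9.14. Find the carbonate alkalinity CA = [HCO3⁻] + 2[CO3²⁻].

CA = [HCO3⁻] + 2[CO3²⁻] = (α₁ + 2α₂)·DIC
At pH 6.86: [H⁺]/K1 = 10^-0.95 = 0.11220, K2/[H⁺] = 10^-2.28 = 0.0052481
α₁ = 1/(1 + 0.11220 + 0.0052481) = 1/1.1174 = 0.8949; α₂ = α₁·K2/[H⁺] = 0.004696
α₁ + 2α₂ = 0.9043
CA = 0.9043 × 9.23 = 8.35 mmol/kg

CA = 8.35 mmol/kg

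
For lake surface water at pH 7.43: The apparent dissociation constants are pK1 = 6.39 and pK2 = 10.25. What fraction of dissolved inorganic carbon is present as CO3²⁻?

α₂ = 0.00139

α₂ = 1 / (1 + [H⁺]/K2 + [H⁺]²/(K1K2)) = 1 / (1 + 10^+2.82 + 10^+1.78)
   = 1 / (1 + 660.69 + 60.256) = 1/721.95 = 0.001385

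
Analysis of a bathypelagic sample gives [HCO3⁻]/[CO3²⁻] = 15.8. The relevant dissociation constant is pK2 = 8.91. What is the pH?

From K2 = [H⁺][CO3²⁻]/[HCO3⁻]:  pH = pK2 − log₁₀([HCO3⁻]/[CO3²⁻])
log₁₀(15.8) = +1.199
pH = 8.91 − (+1.199) = 7.71

pH = 7.71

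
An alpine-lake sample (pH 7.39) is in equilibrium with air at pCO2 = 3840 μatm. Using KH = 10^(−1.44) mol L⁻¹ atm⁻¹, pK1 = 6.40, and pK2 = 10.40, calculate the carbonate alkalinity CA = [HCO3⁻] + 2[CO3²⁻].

[CO2*] = KH · pCO2 = 10^(−1.44) × 3840×10^-6 = 1.394×10^-4 mol/L
α₀ = 1/(1 + K1/[H⁺] + K1K2/[H⁺]²) = 1/(1 + 10^+0.99 + 10^-2.02) = 0.09275
DIC = [CO2*]/α₀ = 1.394×10^-4 / 0.09275 = 1.503 mmol/L
CA = (α₁ + 2α₂)·DIC = (0.9064 + 2×0.0008857) × 1.503 = 1.37 mmol/L

CA = 1.37 mmol/L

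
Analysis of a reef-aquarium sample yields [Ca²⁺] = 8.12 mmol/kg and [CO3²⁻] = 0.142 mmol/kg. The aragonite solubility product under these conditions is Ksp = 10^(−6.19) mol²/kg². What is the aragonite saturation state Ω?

Ksp = 10^(−6.19) = 6.457×10^-7
Ω = [Ca²⁺][CO3²⁻]/Ksp = (8.12×10^-3)(0.142×10^-3) / 6.457×10^-7 = 1.79

Ω = 1.79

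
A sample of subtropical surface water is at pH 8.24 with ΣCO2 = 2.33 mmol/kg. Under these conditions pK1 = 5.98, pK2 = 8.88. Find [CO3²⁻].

[CO3²⁻] = 0.432 mmol/kg

α₂ = 1 / (1 + [H⁺]/K2 + [H⁺]²/(K1K2)) = 1 / (1 + 10^+0.64 + 10^-1.62)
   = 1 / (1 + 4.3652 + 0.023988) = 1/5.3891 = 0.1856
[CO3²⁻] = α₂ × DIC = 0.1856 × 2.33 = 0.432 mmol/kg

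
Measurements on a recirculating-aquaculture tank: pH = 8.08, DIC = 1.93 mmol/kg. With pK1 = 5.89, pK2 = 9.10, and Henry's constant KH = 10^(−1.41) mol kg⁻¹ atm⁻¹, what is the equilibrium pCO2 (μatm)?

pCO2 = 291 μatm

α₀ = 1 / (1 + K1/[H⁺] + K1K2/[H⁺]²) = 1 / (1 + 10^+2.19 + 10^+1.17)
   = 1 / (1 + 154.88 + 14.791) = 1/170.67 = 0.005859
[CO2*] = α₀ × DIC = 0.005859 × 1.93 = 0.01131 mmol/kg = 11.31 μmol/kg
pCO2 = [CO2*]/KH = 1.131×10^-5 / 3.890×10^-2 = 291 μatm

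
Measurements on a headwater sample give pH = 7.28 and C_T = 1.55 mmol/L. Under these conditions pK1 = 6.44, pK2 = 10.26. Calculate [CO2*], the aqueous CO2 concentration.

α₀ = 1 / (1 + K1/[H⁺] + K1K2/[H⁺]²) = 1 / (1 + 10^+0.84 + 10^-2.14)
   = 1 / (1 + 6.9183 + 0.0072444) = 1/7.9256 = 0.1262
[CO2*] = α₀ × DIC = 0.1262 × 1.55 = 0.196 mmol/L

[CO2*] = 0.196 mmol/L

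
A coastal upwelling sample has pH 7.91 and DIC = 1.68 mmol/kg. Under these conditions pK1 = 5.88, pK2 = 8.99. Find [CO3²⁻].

α₂ = 1 / (1 + [H⁺]/K2 + [H⁺]²/(K1K2)) = 1 / (1 + 10^+1.08 + 10^-0.95)
   = 1 / (1 + 12.023 + 0.11220) = 1/13.135 = 0.07613
[CO3²⁻] = α₂ × DIC = 0.07613 × 1.68 = 0.128 mmol/kg

[CO3²⁻] = 0.128 mmol/kg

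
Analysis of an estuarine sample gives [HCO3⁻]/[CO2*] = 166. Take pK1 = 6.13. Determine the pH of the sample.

From K1 = [H⁺][HCO3⁻]/[CO2*]:  pH = pK1 + log₁₀([HCO3⁻]/[CO2*])
log₁₀(166) = +2.220
pH = 6.13 + (+2.220) = 8.35

pH = 8.35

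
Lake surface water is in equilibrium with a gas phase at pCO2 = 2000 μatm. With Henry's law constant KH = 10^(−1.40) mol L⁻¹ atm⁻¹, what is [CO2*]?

KH = 10^(−1.40) = 3.981×10^-2 mol L⁻¹ atm⁻¹
[CO2*] = KH · pCO2 = 3.981×10^-2 × 2000×10^-6 atm = 7.96×10^-5 mol/L

[CO2*] = 79.6 μmol/L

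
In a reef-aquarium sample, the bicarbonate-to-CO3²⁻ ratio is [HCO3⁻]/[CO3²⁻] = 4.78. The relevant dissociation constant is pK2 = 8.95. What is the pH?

From K2 = [H⁺][CO3²⁻]/[HCO3⁻]:  pH = pK2 − log₁₀([HCO3⁻]/[CO3²⁻])
log₁₀(4.78) = +0.679
pH = 8.95 − (+0.679) = 8.27

pH = 8.27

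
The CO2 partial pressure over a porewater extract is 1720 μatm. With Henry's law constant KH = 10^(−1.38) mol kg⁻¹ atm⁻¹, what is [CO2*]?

KH = 10^(−1.38) = 4.169×10^-2 mol kg⁻¹ atm⁻¹
[CO2*] = KH · pCO2 = 4.169×10^-2 × 1720×10^-6 atm = 7.17×10^-5 mol/kg

[CO2*] = 71.7 μmol/kg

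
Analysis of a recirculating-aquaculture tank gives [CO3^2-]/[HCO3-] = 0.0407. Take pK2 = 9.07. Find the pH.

pH = 7.68

From K2 = [H⁺][CO3^2-]/[HCO3-]:  pH = pK2 + log₁₀([CO3^2-]/[HCO3-])
log₁₀(0.0407) = -1.390
pH = 9.07 + (-1.390) = 7.68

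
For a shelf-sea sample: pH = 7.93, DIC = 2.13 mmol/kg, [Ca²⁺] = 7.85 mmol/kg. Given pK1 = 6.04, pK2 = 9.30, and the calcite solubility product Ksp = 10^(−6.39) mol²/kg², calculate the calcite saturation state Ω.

Ω = 1.66

α₂ = 1 / (1 + [H⁺]/K2 + [H⁺]²/(K1K2)) = 1 / (1 + 10^+1.37 + 10^-0.52)
   = 1 / (1 + 23.442 + 0.30200) = 1/24.744 = 0.04041
[CO3²⁻] = α₂ × DIC = 0.04041 × 2.13 = 0.08608 mmol/kg
Ksp = 10^(−6.39) = 4.074×10^-7
Ω = [Ca²⁺][CO3²⁻]/Ksp = (7.85×10^-3)(8.608×10^-5) / 4.074×10^-7 = 1.66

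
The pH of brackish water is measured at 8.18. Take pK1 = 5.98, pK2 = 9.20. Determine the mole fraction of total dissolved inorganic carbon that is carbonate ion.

α₂ = 0.0867

α₂ = 1 / (1 + [H⁺]/K2 + [H⁺]²/(K1K2)) = 1 / (1 + 10^+1.02 + 10^-1.18)
   = 1 / (1 + 10.471 + 0.066069) = 1/11.537 = 0.08667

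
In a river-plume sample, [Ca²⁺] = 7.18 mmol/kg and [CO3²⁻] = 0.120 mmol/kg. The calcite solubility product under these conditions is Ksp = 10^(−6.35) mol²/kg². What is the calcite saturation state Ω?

Ksp = 10^(−6.35) = 4.467×10^-7
Ω = [Ca²⁺][CO3²⁻]/Ksp = (7.18×10^-3)(0.120×10^-3) / 4.467×10^-7 = 1.93

Ω = 1.93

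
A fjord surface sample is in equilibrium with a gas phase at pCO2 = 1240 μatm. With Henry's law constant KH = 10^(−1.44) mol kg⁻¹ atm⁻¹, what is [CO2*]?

KH = 10^(−1.44) = 3.631×10^-2 mol kg⁻¹ atm⁻¹
[CO2*] = KH · pCO2 = 3.631×10^-2 × 1240×10^-6 atm = 4.50×10^-5 mol/kg

[CO2*] = 45.0 μmol/kg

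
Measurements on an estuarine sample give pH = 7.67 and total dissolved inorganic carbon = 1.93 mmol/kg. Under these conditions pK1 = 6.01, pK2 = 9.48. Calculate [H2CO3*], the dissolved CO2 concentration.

[CO2*] = 0.0407 mmol/kg

α₀ = 1 / (1 + K1/[H⁺] + K1K2/[H⁺]²) = 1 / (1 + 10^+1.66 + 10^-0.15)
   = 1 / (1 + 45.709 + 0.70795) = 1/47.417 = 0.02109
[CO2*] = α₀ × DIC = 0.02109 × 1.93 = 0.0407 mmol/kg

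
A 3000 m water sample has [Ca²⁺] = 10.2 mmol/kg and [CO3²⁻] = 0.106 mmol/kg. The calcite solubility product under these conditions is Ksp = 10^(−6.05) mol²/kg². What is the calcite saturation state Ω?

Ksp = 10^(−6.05) = 8.913×10^-7
Ω = [Ca²⁺][CO3²⁻]/Ksp = (10.2×10^-3)(0.106×10^-3) / 8.913×10^-7 = 1.21

Ω = 1.21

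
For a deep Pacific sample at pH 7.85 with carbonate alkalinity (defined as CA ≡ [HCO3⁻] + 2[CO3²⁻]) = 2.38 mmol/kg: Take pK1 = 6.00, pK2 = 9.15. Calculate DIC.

DIC = 2.30 mmol/kg

CA = [HCO3⁻] + 2[CO3²⁻] = (α₁ + 2α₂)·DIC
At pH 7.85: [H⁺]/K1 = 10^-1.85 = 0.014125, K2/[H⁺] = 10^-1.30 = 0.050119
α₁ = 1/(1 + 0.014125 + 0.050119) = 1/1.0642 = 0.9396; α₂ = α₁·K2/[H⁺] = 0.04709
α₁ + 2α₂ = 1.0338
DIC = CA / (α₁ + 2α₂) = 2.38 / 1.0338 = 2.30 mmol/kg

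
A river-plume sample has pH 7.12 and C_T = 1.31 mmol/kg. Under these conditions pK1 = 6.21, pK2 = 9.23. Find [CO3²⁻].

α₂ = 1 / (1 + [H⁺]/K2 + [H⁺]²/(K1K2)) = 1 / (1 + 10^+2.11 + 10^+1.20)
   = 1 / (1 + 128.82 + 15.849) = 1/145.67 = 0.006865
[CO3²⁻] = α₂ × DIC = 0.006865 × 1.31 = 0.00899 mmol/kg = 8.99 μmol/kg

[CO3²⁻] = 8.99 μmol/kg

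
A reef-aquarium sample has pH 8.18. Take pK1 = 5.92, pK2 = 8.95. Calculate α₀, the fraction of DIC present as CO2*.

α₀ = 0.00468

α₀ = 1 / (1 + K1/[H⁺] + K1K2/[H⁺]²) = 1 / (1 + 10^+2.26 + 10^+1.49)
   = 1 / (1 + 181.97 + 30.903) = 1/213.87 = 0.004676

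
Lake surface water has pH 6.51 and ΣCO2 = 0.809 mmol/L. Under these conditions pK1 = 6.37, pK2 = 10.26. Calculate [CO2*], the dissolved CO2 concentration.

α₀ = 1 / (1 + K1/[H⁺] + K1K2/[H⁺]²) = 1 / (1 + 10^+0.14 + 10^-3.61)
   = 1 / (1 + 1.3804 + 0.00024547) = 1/2.3806 = 0.4201
[CO2*] = α₀ × DIC = 0.4201 × 0.809 = 0.340 mmol/L

[CO2*] = 0.340 mmol/L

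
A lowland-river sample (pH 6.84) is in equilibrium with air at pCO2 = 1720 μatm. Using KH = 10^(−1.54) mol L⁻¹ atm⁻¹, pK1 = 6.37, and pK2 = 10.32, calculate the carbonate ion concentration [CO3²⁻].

[CO2*] = KH · pCO2 = 10^(−1.54) × 1720×10^-6 = 4.961×10^-5 mol/L
α₀ = 1/(1 + K1/[H⁺] + K1K2/[H⁺]²) = 1/(1 + 10^+0.47 + 10^-3.01) = 0.2530
DIC = [CO2*]/α₀ = 4.961×10^-5 / 0.2530 = 0.1960 mmol/L
[CO3²⁻] = α₂·DIC; α₂ = 0.0002473, so [CO3²⁻] = 0.0002473 × 0.1960 = 4.85×10^-5 mmol/L = 0.0485 μmol/L

[CO3²⁻] = 0.0485 μmol/L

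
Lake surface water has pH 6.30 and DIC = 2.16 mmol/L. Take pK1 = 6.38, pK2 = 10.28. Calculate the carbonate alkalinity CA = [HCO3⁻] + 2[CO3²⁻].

CA = [HCO3⁻] + 2[CO3²⁻] = (α₁ + 2α₂)·DIC
At pH 6.30: [H⁺]/K1 = 10^0.08 = 1.2023, K2/[H⁺] = 10^-3.98 = 0.00010471
α₁ = 1/(1 + 1.2023 + 0.00010471) = 1/2.2024 = 0.4541; α₂ = α₁·K2/[H⁺] = 4.755×10^-5
α₁ + 2α₂ = 0.4542
CA = 0.4542 × 2.16 = 0.981 mmol/L

CA = 0.981 mmol/L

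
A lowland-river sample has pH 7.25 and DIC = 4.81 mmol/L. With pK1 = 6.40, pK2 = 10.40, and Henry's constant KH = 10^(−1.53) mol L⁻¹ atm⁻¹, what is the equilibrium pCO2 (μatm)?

α₀ = 1 / (1 + K1/[H⁺] + K1K2/[H⁺]²) = 1 / (1 + 10^+0.85 + 10^-2.30)
   = 1 / (1 + 7.0795 + 0.0050119) = 1/8.0845 = 0.1237
[CO2*] = α₀ × DIC = 0.1237 × 4.81 = 0.5950 mmol/L
pCO2 = [CO2*]/KH = 5.950×10^-4 / 2.951×10^-2 = 2.02×10^4 μatm

pCO2 = 2.02×10^4 μatm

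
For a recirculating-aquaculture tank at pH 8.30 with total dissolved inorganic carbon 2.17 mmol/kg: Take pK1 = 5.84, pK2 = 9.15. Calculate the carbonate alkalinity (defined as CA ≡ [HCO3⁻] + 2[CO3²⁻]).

CA = [HCO3⁻] + 2[CO3²⁻] = (α₁ + 2α₂)·DIC
At pH 8.30: [H⁺]/K1 = 10^-2.46 = 0.0034674, K2/[H⁺] = 10^-0.85 = 0.14125
α₁ = 1/(1 + 0.0034674 + 0.14125) = 1/1.1447 = 0.8736; α₂ = α₁·K2/[H⁺] = 0.1234
α₁ + 2α₂ = 1.1204
CA = 1.1204 × 2.17 = 2.43 mmol/kg

CA = 2.43 mmol/kg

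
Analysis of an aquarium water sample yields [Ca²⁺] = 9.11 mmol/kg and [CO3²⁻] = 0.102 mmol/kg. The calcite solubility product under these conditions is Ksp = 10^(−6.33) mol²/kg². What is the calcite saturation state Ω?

Ω = 1.99

Ksp = 10^(−6.33) = 4.677×10^-7
Ω = [Ca²⁺][CO3²⁻]/Ksp = (9.11×10^-3)(0.102×10^-3) / 4.677×10^-7 = 1.99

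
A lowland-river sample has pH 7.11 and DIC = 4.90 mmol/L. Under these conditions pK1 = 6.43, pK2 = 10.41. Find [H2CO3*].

α₀ = 1 / (1 + K1/[H⁺] + K1K2/[H⁺]²) = 1 / (1 + 10^+0.68 + 10^-2.62)
   = 1 / (1 + 4.7863 + 0.0023988) = 1/5.7887 = 0.1728
[CO2*] = α₀ × DIC = 0.1728 × 4.90 = 0.846 mmol/L

[CO2*] = 0.846 mmol/L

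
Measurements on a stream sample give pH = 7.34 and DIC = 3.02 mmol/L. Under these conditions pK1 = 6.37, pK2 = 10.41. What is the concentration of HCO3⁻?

α₁ = 1 / (1 + [H⁺]/K1 + K2/[H⁺]) = 1 / (1 + 10^-0.97 + 10^-3.07)
   = 1 / (1 + 0.10715 + 0.00085114) = 1/1.1080 = 0.9025
[HCO3⁻] = α₁ × DIC = 0.9025 × 3.02 = 2.73 mmol/L

[HCO3⁻] = 2.73 mmol/L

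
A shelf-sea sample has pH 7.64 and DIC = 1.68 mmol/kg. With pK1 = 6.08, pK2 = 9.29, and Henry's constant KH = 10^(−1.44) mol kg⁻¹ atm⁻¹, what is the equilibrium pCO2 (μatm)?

α₀ = 1 / (1 + K1/[H⁺] + K1K2/[H⁺]²) = 1 / (1 + 10^+1.56 + 10^-0.09)
   = 1 / (1 + 36.308 + 0.81283) = 1/38.121 = 0.02623
[CO2*] = α₀ × DIC = 0.02623 × 1.68 = 0.04407 mmol/kg
pCO2 = [CO2*]/KH = 4.407×10^-5 / 3.631×10^-2 = 1210 μatm

pCO2 = 1210 μatm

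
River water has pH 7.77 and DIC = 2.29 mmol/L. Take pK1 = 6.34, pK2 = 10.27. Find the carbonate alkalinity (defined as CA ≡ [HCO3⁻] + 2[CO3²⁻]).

CA = 2.22 mmol/L

CA = [HCO3⁻] + 2[CO3²⁻] = (α₁ + 2α₂)·DIC
At pH 7.77: [H⁺]/K1 = 10^-1.43 = 0.037154, K2/[H⁺] = 10^-2.50 = 0.0031623
α₁ = 1/(1 + 0.037154 + 0.0031623) = 1/1.0403 = 0.9612; α₂ = α₁·K2/[H⁺] = 0.003040
α₁ + 2α₂ = 0.9673
CA = 0.9673 × 2.29 = 2.22 mmol/L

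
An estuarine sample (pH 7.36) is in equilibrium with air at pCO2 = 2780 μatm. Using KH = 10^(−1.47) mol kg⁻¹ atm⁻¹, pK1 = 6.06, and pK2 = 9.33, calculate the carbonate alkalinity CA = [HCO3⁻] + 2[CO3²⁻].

CA = 1.92 mmol/kg

[CO2*] = KH · pCO2 = 10^(−1.47) × 2780×10^-6 = 9.420×10^-5 mol/kg
α₀ = 1/(1 + K1/[H⁺] + K1K2/[H⁺]²) = 1/(1 + 10^+1.30 + 10^-0.67) = 0.04724
DIC = [CO2*]/α₀ = 9.420×10^-5 / 0.04724 = 1.994 mmol/kg
CA = (α₁ + 2α₂)·DIC = (0.9427 + 2×0.01010) × 1.994 = 1.92 mmol/kg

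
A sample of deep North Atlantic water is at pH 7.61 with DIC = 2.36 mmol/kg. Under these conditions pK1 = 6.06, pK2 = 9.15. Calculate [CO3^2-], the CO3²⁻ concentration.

[CO3²⁻] = 0.0644 mmol/kg

α₂ = 1 / (1 + [H⁺]/K2 + [H⁺]²/(K1K2)) = 1 / (1 + 10^+1.54 + 10^-0.01)
   = 1 / (1 + 34.674 + 0.97724) = 1/36.651 = 0.02728
[CO3²⁻] = α₂ × DIC = 0.02728 × 2.36 = 0.0644 mmol/kg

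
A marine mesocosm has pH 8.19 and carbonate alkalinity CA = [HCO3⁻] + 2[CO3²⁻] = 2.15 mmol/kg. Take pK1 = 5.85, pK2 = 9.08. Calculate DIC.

DIC = 1.94 mmol/kg

CA = [HCO3⁻] + 2[CO3²⁻] = (α₁ + 2α₂)·DIC
At pH 8.19: [H⁺]/K1 = 10^-2.34 = 0.0045709, K2/[H⁺] = 10^-0.89 = 0.12882
α₁ = 1/(1 + 0.0045709 + 0.12882) = 1/1.1334 = 0.8823; α₂ = α₁·K2/[H⁺] = 0.1137
α₁ + 2α₂ = 1.1096
DIC = CA / (α₁ + 2α₂) = 2.15 / 1.1096 = 1.94 mmol/kg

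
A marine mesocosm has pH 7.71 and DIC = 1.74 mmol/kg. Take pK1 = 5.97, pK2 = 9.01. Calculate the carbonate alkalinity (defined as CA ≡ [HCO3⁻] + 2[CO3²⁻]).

CA = 1.79 mmol/kg

CA = [HCO3⁻] + 2[CO3²⁻] = (α₁ + 2α₂)·DIC
At pH 7.71: [H⁺]/K1 = 10^-1.74 = 0.018197, K2/[H⁺] = 10^-1.30 = 0.050119
α₁ = 1/(1 + 0.018197 + 0.050119) = 1/1.0683 = 0.9361; α₂ = α₁·K2/[H⁺] = 0.04691
α₁ + 2α₂ = 1.0299
CA = 1.0299 × 1.74 = 1.79 mmol/kg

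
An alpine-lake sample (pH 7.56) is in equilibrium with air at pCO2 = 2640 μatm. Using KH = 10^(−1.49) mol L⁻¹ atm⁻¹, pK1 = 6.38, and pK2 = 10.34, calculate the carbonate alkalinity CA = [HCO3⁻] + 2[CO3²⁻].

[CO2*] = KH · pCO2 = 10^(−1.49) × 2640×10^-6 = 8.543×10^-5 mol/L
α₀ = 1/(1 + K1/[H⁺] + K1K2/[H⁺]²) = 1/(1 + 10^+1.18 + 10^-1.60) = 0.06188
DIC = [CO2*]/α₀ = 8.543×10^-5 / 0.06188 = 1.381 mmol/L
CA = (α₁ + 2α₂)·DIC = (0.9366 + 2×0.001554) × 1.381 = 1.30 mmol/L

CA = 1.30 mmol/L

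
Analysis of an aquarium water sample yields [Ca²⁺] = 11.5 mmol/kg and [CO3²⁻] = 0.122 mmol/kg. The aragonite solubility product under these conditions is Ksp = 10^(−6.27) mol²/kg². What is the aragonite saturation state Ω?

Ω = 2.61

Ksp = 10^(−6.27) = 5.370×10^-7
Ω = [Ca²⁺][CO3²⁻]/Ksp = (11.5×10^-3)(0.122×10^-3) / 5.370×10^-7 = 2.61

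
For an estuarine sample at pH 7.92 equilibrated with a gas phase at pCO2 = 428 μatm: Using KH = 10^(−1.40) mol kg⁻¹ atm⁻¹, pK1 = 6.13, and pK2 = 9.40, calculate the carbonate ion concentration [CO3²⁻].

[CO3²⁻] = 0.0348 mmol/kg

[CO2*] = KH · pCO2 = 10^(−1.40) × 428×10^-6 = 1.704×10^-5 mol/kg
α₀ = 1/(1 + K1/[H⁺] + K1K2/[H⁺]²) = 1/(1 + 10^+1.79 + 10^+0.31) = 0.01546
DIC = [CO2*]/α₀ = 1.704×10^-5 / 0.01546 = 1.102 mmol/kg
[CO3²⁻] = α₂·DIC; α₂ = 0.03156, so [CO3²⁻] = 0.03156 × 1.102 = 0.0348 mmol/kg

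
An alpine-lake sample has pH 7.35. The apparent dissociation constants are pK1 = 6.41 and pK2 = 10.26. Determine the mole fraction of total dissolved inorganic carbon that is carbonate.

α₂ = 1 / (1 + [H⁺]/K2 + [H⁺]²/(K1K2)) = 1 / (1 + 10^+2.91 + 10^+1.97)
   = 1 / (1 + 812.83 + 93.325) = 1/907.16 = 0.001102

α₂ = 0.00110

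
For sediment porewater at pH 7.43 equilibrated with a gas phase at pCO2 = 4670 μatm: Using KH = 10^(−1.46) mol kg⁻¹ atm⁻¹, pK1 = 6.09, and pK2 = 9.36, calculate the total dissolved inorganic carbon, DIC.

[CO2*] = KH · pCO2 = 10^(−1.46) × 4670×10^-6 = 1.619×10^-4 mol/kg
α₀ = 1/(1 + K1/[H⁺] + K1K2/[H⁺]²) = 1/(1 + 10^+1.34 + 10^-0.59) = 0.04323
DIC = [CO2*]/α₀ = 1.619×10^-4 / 0.04323 = 3.75 mmol/kg

DIC = 3.75 mmol/kg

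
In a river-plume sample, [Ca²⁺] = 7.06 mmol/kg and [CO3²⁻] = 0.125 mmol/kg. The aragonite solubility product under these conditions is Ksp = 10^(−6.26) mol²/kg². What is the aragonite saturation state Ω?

Ksp = 10^(−6.26) = 5.495×10^-7
Ω = [Ca²⁺][CO3²⁻]/Ksp = (7.06×10^-3)(0.125×10^-3) / 5.495×10^-7 = 1.61

Ω = 1.61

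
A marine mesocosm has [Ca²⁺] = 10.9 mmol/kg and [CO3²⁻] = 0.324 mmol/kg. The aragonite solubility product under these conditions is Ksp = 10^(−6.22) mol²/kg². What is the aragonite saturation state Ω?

Ω = 5.86

Ksp = 10^(−6.22) = 6.026×10^-7
Ω = [Ca²⁺][CO3²⁻]/Ksp = (10.9×10^-3)(0.324×10^-3) / 6.026×10^-7 = 5.86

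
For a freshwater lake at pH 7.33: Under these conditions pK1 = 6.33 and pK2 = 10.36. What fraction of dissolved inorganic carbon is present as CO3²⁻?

α₂ = 0.000848

α₂ = 1 / (1 + [H⁺]/K2 + [H⁺]²/(K1K2)) = 1 / (1 + 10^+3.03 + 10^+2.03)
   = 1 / (1 + 1071.5 + 107.15) = 1/1179.7 = 0.0008477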